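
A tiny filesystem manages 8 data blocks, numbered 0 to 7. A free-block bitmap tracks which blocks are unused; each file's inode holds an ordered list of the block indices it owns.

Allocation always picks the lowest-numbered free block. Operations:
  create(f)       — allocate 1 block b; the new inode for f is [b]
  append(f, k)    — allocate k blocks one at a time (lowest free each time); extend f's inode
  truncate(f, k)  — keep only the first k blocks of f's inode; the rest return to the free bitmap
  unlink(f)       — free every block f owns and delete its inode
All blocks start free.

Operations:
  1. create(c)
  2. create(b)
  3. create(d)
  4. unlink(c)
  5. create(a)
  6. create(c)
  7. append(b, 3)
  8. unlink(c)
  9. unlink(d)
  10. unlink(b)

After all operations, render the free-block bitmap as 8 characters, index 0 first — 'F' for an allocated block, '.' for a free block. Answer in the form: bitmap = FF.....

  1. create(c)  ⇒  F.......  {c→[0]}
  2. create(b)  ⇒  FF......  {b→[1]; c→[0]}
  3. create(d)  ⇒  FFF.....  {b→[1]; c→[0]; d→[2]}
  4. unlink(c)  ⇒  .FF.....  {b→[1]; d→[2]}
  5. create(a)  ⇒  FFF.....  {a→[0]; b→[1]; d→[2]}
  6. create(c)  ⇒  FFFF....  {a→[0]; b→[1]; c→[3]; d→[2]}
  7. append(b, 3)  ⇒  FFFFFFF.  {a→[0]; b→[1, 4, 5, 6]; c→[3]; d→[2]}
  8. unlink(c)  ⇒  FFF.FFF.  {a→[0]; b→[1, 4, 5, 6]; d→[2]}
  9. unlink(d)  ⇒  FF..FFF.  {a→[0]; b→[1, 4, 5, 6]}
  10. unlink(b)  ⇒  F.......  {a→[0]}

bitmap = F.......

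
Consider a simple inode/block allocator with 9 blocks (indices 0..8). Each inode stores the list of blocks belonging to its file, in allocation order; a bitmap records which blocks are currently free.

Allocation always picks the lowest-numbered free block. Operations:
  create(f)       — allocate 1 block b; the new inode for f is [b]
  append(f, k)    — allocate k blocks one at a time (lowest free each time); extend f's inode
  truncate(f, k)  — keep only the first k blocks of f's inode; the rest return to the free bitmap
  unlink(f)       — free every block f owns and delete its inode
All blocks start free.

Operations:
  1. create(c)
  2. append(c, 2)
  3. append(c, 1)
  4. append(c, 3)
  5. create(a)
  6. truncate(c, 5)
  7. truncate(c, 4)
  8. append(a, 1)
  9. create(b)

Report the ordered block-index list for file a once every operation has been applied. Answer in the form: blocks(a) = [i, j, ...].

  1. create(c)  ⇒  F........  {c→[0]}
  2. append(c, 2)  ⇒  FFF......  {c→[0, 1, 2]}
  3. append(c, 1)  ⇒  FFFF.....  {c→[0, 1, 2, 3]}
  4. append(c, 3)  ⇒  FFFFFFF..  {c→[0, 1, 2, 3, 4, 5, 6]}
  5. create(a)  ⇒  FFFFFFFF.  {a→[7]; c→[0, 1, 2, 3, 4, 5, 6]}
  6. truncate(c, 5)  ⇒  FFFFF..F.  {a→[7]; c→[0, 1, 2, 3, 4]}
  7. truncate(c, 4)  ⇒  FFFF...F.  {a→[7]; c→[0, 1, 2, 3]}
  8. append(a, 1)  ⇒  FFFFF..F.  {a→[7, 4]; c→[0, 1, 2, 3]}
  9. create(b)  ⇒  FFFFFF.F.  {a→[7, 4]; b→[5]; c→[0, 1, 2, 3]}

blocks(a) = [7, 4]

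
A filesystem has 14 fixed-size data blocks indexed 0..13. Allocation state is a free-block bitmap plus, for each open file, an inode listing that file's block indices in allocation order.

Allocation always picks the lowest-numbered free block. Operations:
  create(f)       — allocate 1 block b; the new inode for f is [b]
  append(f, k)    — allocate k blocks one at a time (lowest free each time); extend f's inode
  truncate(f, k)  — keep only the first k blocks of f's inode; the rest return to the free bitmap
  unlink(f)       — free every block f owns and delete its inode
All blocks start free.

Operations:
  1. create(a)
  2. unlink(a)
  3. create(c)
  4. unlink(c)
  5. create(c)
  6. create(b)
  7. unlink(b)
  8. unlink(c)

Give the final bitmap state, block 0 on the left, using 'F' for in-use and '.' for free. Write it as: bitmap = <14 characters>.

bitmap = ..............

after create(a) → a:[0]  free=[F.............]
after unlink(a) →   free=[..............]
after create(c) → c:[0]  free=[F.............]
after unlink(c) →   free=[..............]
after create(c) → c:[0]  free=[F.............]
after create(b) → b:[1], c:[0]  free=[FF............]
after unlink(b) → c:[0]  free=[F.............]
after unlink(c) →   free=[..............]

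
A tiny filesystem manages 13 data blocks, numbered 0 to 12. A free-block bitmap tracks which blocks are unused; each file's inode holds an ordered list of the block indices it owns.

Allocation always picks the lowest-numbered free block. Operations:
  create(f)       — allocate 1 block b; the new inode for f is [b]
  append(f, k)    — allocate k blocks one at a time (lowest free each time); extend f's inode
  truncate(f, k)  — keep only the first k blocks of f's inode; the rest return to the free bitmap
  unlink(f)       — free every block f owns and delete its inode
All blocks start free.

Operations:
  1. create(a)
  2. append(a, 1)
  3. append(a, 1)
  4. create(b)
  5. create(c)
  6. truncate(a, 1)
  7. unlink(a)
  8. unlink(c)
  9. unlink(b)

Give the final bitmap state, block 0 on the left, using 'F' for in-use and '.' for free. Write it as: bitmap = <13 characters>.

create(a): bitmap=F............ | a=[0]
append(a, 1): bitmap=FF........... | a=[0, 1]
append(a, 1): bitmap=FFF.......... | a=[0, 1, 2]
create(b): bitmap=FFFF......... | a=[0, 1, 2] b=[3]
create(c): bitmap=FFFFF........ | a=[0, 1, 2] b=[3] c=[4]
truncate(a, 1): bitmap=F..FF........ | a=[0] b=[3] c=[4]
unlink(a): bitmap=...FF........ | b=[3] c=[4]
unlink(c): bitmap=...F......... | b=[3]
unlink(b): bitmap=............. | 

bitmap = .............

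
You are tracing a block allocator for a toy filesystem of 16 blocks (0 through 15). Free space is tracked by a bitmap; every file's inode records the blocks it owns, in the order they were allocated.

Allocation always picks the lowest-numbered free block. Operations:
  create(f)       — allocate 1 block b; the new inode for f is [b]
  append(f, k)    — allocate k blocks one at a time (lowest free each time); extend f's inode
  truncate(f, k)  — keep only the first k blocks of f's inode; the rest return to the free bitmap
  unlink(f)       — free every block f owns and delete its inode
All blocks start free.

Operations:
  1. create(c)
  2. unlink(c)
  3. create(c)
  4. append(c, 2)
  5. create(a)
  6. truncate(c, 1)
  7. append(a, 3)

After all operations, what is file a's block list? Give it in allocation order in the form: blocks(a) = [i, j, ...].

blocks(a) = [3, 1, 2, 4]

[1] create(c) — c=0 (map F...............)
[2] unlink(c) —  (map ................)
[3] create(c) — c=0 (map F...............)
[4] append(c, 2) — c=0,1,2 (map FFF.............)
[5] create(a) — a=3 c=0,1,2 (map FFFF............)
[6] truncate(c, 1) — a=3 c=0 (map F..F............)
[7] append(a, 3) — a=3,1,2,4 c=0 (map FFFFF...........)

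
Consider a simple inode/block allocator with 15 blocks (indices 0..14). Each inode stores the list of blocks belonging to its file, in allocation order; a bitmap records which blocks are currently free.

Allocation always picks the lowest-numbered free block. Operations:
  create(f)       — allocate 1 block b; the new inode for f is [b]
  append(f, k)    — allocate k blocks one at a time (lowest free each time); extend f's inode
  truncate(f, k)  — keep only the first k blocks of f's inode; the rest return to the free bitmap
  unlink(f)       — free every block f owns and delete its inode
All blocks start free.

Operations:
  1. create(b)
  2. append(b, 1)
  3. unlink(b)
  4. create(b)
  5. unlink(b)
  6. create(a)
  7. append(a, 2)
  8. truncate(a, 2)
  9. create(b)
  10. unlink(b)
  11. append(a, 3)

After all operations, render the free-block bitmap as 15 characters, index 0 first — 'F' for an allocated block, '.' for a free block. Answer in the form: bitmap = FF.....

after create(b) → b:[0]  free=[F..............]
after append(b, 1) → b:[0, 1]  free=[FF.............]
after unlink(b) →   free=[...............]
after create(b) → b:[0]  free=[F..............]
after unlink(b) →   free=[...............]
after create(a) → a:[0]  free=[F..............]
after append(a, 2) → a:[0, 1, 2]  free=[FFF............]
after truncate(a, 2) → a:[0, 1]  free=[FF.............]
after create(b) → a:[0, 1], b:[2]  free=[FFF............]
after unlink(b) → a:[0, 1]  free=[FF.............]
after append(a, 3) → a:[0, 1, 2, 3, 4]  free=[FFFFF..........]

bitmap = FFFFF..........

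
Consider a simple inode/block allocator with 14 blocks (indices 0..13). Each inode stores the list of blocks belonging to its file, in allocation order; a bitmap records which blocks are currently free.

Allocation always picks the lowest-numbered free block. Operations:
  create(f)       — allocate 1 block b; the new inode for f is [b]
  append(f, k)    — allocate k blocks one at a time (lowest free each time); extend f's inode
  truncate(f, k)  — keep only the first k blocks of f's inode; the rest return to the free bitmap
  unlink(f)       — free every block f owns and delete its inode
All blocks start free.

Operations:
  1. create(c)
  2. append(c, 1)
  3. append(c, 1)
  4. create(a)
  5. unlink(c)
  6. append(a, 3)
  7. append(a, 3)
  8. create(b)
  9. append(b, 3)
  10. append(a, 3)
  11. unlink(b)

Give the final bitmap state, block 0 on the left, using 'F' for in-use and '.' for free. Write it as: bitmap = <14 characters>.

  1. create(c)  ⇒  F.............  {c→[0]}
  2. append(c, 1)  ⇒  FF............  {c→[0, 1]}
  3. append(c, 1)  ⇒  FFF...........  {c→[0, 1, 2]}
  4. create(a)  ⇒  FFFF..........  {a→[3]; c→[0, 1, 2]}
  5. unlink(c)  ⇒  ...F..........  {a→[3]}
  6. append(a, 3)  ⇒  FFFF..........  {a→[3, 0, 1, 2]}
  7. append(a, 3)  ⇒  FFFFFFF.......  {a→[3, 0, 1, 2, 4, 5, 6]}
  8. create(b)  ⇒  FFFFFFFF......  {a→[3, 0, 1, 2, 4, 5, 6]; b→[7]}
  9. append(b, 3)  ⇒  FFFFFFFFFFF...  {a→[3, 0, 1, 2, 4, 5, 6]; b→[7, 8, 9, 10]}
  10. append(a, 3)  ⇒  FFFFFFFFFFFFFF  {a→[3, 0, 1, 2, 4, 5, 6, 11, 12, 13]; b→[7, 8, 9, 10]}
  11. unlink(b)  ⇒  FFFFFFF....FFF  {a→[3, 0, 1, 2, 4, 5, 6, 11, 12, 13]}

bitmap = FFFFFFF....FFF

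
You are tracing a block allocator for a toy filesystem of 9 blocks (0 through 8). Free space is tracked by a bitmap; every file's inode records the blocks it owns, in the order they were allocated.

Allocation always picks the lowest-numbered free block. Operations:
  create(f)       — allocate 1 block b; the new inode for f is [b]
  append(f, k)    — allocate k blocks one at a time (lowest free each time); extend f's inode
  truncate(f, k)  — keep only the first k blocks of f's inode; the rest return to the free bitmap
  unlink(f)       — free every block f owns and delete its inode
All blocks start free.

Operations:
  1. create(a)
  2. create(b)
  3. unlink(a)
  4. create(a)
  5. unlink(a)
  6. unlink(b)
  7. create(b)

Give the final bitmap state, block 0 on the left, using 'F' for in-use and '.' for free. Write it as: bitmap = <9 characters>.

bitmap = F........

create(a): bitmap=F........ | a=[0]
create(b): bitmap=FF....... | a=[0] b=[1]
unlink(a): bitmap=.F....... | b=[1]
create(a): bitmap=FF....... | a=[0] b=[1]
unlink(a): bitmap=.F....... | b=[1]
unlink(b): bitmap=......... | 
create(b): bitmap=F........ | b=[0]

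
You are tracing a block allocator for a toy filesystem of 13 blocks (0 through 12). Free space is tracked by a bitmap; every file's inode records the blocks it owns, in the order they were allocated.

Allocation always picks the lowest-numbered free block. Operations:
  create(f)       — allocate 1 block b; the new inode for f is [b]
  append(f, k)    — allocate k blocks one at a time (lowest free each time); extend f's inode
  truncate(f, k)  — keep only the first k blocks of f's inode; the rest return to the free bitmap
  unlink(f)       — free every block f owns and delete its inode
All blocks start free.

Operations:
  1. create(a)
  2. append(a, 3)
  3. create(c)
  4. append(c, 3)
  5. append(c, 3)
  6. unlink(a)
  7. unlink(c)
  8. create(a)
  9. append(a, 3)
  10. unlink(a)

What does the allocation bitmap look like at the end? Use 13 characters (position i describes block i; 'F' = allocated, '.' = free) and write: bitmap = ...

create(a): bitmap=F............ | a=[0]
append(a, 3): bitmap=FFFF......... | a=[0, 1, 2, 3]
create(c): bitmap=FFFFF........ | a=[0, 1, 2, 3] c=[4]
append(c, 3): bitmap=FFFFFFFF..... | a=[0, 1, 2, 3] c=[4, 5, 6, 7]
append(c, 3): bitmap=FFFFFFFFFFF.. | a=[0, 1, 2, 3] c=[4, 5, 6, 7, 8, 9, 10]
unlink(a): bitmap=....FFFFFFF.. | c=[4, 5, 6, 7, 8, 9, 10]
unlink(c): bitmap=............. | 
create(a): bitmap=F............ | a=[0]
append(a, 3): bitmap=FFFF......... | a=[0, 1, 2, 3]
unlink(a): bitmap=............. | 

bitmap = .............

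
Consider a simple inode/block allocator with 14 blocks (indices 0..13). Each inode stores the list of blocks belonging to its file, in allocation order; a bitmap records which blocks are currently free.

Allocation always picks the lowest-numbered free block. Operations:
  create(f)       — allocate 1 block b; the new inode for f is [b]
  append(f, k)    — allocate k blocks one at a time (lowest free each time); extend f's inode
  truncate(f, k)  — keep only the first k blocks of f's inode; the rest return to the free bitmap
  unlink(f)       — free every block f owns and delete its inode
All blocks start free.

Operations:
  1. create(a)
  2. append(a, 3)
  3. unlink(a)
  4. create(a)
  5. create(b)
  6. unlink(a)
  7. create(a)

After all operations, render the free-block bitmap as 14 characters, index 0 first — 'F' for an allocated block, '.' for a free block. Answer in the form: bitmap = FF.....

  1. create(a)  ⇒  F.............  {a→[0]}
  2. append(a, 3)  ⇒  FFFF..........  {a→[0, 1, 2, 3]}
  3. unlink(a)  ⇒  ..............  {}
  4. create(a)  ⇒  F.............  {a→[0]}
  5. create(b)  ⇒  FF............  {a→[0]; b→[1]}
  6. unlink(a)  ⇒  .F............  {b→[1]}
  7. create(a)  ⇒  FF............  {a→[0]; b→[1]}

bitmap = FF............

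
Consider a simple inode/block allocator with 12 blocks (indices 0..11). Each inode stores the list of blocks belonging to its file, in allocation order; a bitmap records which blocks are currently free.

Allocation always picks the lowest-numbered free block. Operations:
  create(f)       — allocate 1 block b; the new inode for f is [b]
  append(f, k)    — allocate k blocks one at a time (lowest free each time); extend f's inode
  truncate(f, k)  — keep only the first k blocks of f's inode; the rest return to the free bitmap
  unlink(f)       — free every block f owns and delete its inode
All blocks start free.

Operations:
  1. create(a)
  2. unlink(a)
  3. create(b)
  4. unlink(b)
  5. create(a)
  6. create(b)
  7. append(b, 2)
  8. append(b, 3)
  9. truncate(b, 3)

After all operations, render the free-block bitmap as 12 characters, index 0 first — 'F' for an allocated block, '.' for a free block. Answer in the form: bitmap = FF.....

  1. create(a)  ⇒  F...........  {a→[0]}
  2. unlink(a)  ⇒  ............  {}
  3. create(b)  ⇒  F...........  {b→[0]}
  4. unlink(b)  ⇒  ............  {}
  5. create(a)  ⇒  F...........  {a→[0]}
  6. create(b)  ⇒  FF..........  {a→[0]; b→[1]}
  7. append(b, 2)  ⇒  FFFF........  {a→[0]; b→[1, 2, 3]}
  8. append(b, 3)  ⇒  FFFFFFF.....  {a→[0]; b→[1, 2, 3, 4, 5, 6]}
  9. truncate(b, 3)  ⇒  FFFF........  {a→[0]; b→[1, 2, 3]}

bitmap = FFFF........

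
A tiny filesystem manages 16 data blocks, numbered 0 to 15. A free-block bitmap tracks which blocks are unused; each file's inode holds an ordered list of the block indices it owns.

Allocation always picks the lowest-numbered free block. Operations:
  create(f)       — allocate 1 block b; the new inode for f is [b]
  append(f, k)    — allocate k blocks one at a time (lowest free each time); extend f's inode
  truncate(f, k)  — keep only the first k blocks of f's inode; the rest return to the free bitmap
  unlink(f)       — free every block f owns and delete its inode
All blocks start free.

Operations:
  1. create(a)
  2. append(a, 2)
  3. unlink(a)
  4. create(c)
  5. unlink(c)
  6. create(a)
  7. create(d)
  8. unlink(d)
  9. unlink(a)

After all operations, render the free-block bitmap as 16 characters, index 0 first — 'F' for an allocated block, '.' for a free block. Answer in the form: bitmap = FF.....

  1. create(a)  ⇒  F...............  {a→[0]}
  2. append(a, 2)  ⇒  FFF.............  {a→[0, 1, 2]}
  3. unlink(a)  ⇒  ................  {}
  4. create(c)  ⇒  F...............  {c→[0]}
  5. unlink(c)  ⇒  ................  {}
  6. create(a)  ⇒  F...............  {a→[0]}
  7. create(d)  ⇒  FF..............  {a→[0]; d→[1]}
  8. unlink(d)  ⇒  F...............  {a→[0]}
  9. unlink(a)  ⇒  ................  {}

bitmap = ................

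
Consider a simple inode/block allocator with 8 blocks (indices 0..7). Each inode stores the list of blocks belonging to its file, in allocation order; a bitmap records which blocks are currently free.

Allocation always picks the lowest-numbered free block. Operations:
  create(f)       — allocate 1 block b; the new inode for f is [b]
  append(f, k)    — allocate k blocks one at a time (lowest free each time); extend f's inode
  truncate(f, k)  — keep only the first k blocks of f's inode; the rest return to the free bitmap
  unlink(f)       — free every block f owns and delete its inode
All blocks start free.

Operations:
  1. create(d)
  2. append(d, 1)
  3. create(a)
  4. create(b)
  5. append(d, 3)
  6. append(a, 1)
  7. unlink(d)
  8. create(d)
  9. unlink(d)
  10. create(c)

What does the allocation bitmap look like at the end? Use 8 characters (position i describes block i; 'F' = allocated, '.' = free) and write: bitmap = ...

bitmap = F.FF...F

after create(d) → d:[0]  free=[F.......]
after append(d, 1) → d:[0, 1]  free=[FF......]
after create(a) → a:[2], d:[0, 1]  free=[FFF.....]
after create(b) → a:[2], b:[3], d:[0, 1]  free=[FFFF....]
after append(d, 3) → a:[2], b:[3], d:[0, 1, 4, 5, 6]  free=[FFFFFFF.]
after append(a, 1) → a:[2, 7], b:[3], d:[0, 1, 4, 5, 6]  free=[FFFFFFFF]
after unlink(d) → a:[2, 7], b:[3]  free=[..FF...F]
after create(d) → a:[2, 7], b:[3], d:[0]  free=[F.FF...F]
after unlink(d) → a:[2, 7], b:[3]  free=[..FF...F]
after create(c) → a:[2, 7], b:[3], c:[0]  free=[F.FF...F]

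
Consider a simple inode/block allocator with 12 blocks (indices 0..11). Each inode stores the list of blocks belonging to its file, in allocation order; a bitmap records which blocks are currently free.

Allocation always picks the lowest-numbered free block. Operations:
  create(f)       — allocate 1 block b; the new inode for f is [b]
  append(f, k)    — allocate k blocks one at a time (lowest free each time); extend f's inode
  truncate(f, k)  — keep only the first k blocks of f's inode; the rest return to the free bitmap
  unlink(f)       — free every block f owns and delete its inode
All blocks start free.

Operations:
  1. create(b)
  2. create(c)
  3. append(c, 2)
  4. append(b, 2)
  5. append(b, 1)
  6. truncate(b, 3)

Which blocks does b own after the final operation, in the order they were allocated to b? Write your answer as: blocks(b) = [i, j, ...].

blocks(b) = [0, 4, 5]

create(b): bitmap=F........... | b=[0]
create(c): bitmap=FF.......... | b=[0] c=[1]
append(c, 2): bitmap=FFFF........ | b=[0] c=[1, 2, 3]
append(b, 2): bitmap=FFFFFF...... | b=[0, 4, 5] c=[1, 2, 3]
append(b, 1): bitmap=FFFFFFF..... | b=[0, 4, 5, 6] c=[1, 2, 3]
truncate(b, 3): bitmap=FFFFFF...... | b=[0, 4, 5] c=[1, 2, 3]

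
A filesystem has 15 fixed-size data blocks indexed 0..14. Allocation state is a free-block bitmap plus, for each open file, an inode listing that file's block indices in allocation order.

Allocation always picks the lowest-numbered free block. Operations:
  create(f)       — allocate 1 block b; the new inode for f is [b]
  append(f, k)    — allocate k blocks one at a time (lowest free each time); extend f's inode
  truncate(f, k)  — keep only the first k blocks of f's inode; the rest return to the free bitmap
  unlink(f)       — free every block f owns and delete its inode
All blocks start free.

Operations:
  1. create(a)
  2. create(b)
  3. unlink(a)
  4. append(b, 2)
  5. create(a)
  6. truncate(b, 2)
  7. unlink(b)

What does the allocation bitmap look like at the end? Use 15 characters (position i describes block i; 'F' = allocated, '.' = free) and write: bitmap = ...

[1] create(a) — a=0 (map F..............)
[2] create(b) — a=0 b=1 (map FF.............)
[3] unlink(a) — b=1 (map .F.............)
[4] append(b, 2) — b=1,0,2 (map FFF............)
[5] create(a) — a=3 b=1,0,2 (map FFFF...........)
[6] truncate(b, 2) — a=3 b=1,0 (map FF.F...........)
[7] unlink(b) — a=3 (map ...F...........)

bitmap = ...F...........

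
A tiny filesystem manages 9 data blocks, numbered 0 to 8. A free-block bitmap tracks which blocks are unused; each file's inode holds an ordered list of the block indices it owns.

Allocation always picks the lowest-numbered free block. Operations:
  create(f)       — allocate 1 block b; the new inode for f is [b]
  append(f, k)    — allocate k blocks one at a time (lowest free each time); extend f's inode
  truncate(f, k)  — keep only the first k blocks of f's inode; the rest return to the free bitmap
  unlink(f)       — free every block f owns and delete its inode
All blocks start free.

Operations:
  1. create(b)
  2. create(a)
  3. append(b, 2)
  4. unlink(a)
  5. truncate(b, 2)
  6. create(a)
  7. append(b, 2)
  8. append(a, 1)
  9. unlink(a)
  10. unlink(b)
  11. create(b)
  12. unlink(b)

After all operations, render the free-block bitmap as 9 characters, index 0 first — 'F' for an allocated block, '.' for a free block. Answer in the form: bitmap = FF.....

bitmap = .........

after create(b) → b:[0]  free=[F........]
after create(a) → a:[1], b:[0]  free=[FF.......]
after append(b, 2) → a:[1], b:[0, 2, 3]  free=[FFFF.....]
after unlink(a) → b:[0, 2, 3]  free=[F.FF.....]
after truncate(b, 2) → b:[0, 2]  free=[F.F......]
after create(a) → a:[1], b:[0, 2]  free=[FFF......]
after append(b, 2) → a:[1], b:[0, 2, 3, 4]  free=[FFFFF....]
after append(a, 1) → a:[1, 5], b:[0, 2, 3, 4]  free=[FFFFFF...]
after unlink(a) → b:[0, 2, 3, 4]  free=[F.FFF....]
after unlink(b) →   free=[.........]
after create(b) → b:[0]  free=[F........]
after unlink(b) →   free=[.........]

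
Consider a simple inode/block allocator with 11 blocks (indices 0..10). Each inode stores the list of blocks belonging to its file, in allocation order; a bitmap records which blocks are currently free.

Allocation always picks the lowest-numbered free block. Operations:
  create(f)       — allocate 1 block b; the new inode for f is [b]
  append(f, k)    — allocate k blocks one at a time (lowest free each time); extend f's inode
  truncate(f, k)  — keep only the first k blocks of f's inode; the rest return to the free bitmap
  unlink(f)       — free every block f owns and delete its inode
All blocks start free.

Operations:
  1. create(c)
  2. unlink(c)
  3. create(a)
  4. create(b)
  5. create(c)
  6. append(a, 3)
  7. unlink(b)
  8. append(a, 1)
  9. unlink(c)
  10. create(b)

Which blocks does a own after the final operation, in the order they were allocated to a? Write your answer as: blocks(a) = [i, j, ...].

blocks(a) = [0, 3, 4, 5, 1]

after create(c) → c:[0]  free=[F..........]
after unlink(c) →   free=[...........]
after create(a) → a:[0]  free=[F..........]
after create(b) → a:[0], b:[1]  free=[FF.........]
after create(c) → a:[0], b:[1], c:[2]  free=[FFF........]
after append(a, 3) → a:[0, 3, 4, 5], b:[1], c:[2]  free=[FFFFFF.....]
after unlink(b) → a:[0, 3, 4, 5], c:[2]  free=[F.FFFF.....]
after append(a, 1) → a:[0, 3, 4, 5, 1], c:[2]  free=[FFFFFF.....]
after unlink(c) → a:[0, 3, 4, 5, 1]  free=[FF.FFF.....]
after create(b) → a:[0, 3, 4, 5, 1], b:[2]  free=[FFFFFF.....]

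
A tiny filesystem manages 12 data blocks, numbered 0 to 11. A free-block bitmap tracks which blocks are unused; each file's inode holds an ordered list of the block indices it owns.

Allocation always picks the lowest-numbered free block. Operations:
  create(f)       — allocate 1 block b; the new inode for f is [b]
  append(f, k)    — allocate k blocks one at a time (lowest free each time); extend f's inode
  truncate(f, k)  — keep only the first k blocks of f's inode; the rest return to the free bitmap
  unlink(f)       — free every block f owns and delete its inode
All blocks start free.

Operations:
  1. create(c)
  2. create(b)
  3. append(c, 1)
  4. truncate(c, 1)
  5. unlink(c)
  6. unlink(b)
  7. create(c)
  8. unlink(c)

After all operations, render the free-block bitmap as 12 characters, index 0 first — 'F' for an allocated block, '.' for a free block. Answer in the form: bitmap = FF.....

bitmap = ............

create(c): bitmap=F........... | c=[0]
create(b): bitmap=FF.......... | b=[1] c=[0]
append(c, 1): bitmap=FFF......... | b=[1] c=[0, 2]
truncate(c, 1): bitmap=FF.......... | b=[1] c=[0]
unlink(c): bitmap=.F.......... | b=[1]
unlink(b): bitmap=............ | 
create(c): bitmap=F........... | c=[0]
unlink(c): bitmap=............ | 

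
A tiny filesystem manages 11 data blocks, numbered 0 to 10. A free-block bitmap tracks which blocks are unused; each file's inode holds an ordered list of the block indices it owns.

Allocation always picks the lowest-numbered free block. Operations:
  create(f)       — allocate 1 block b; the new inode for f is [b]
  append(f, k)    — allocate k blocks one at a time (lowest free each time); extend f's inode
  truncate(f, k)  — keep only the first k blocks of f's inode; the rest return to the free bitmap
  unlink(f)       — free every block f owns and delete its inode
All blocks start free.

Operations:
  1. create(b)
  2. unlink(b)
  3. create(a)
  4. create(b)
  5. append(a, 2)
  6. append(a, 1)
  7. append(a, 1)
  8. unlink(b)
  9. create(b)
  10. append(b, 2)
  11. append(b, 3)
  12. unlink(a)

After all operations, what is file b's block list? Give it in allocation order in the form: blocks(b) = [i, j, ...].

create(b): bitmap=F.......... | b=[0]
unlink(b): bitmap=........... | 
create(a): bitmap=F.......... | a=[0]
create(b): bitmap=FF......... | a=[0] b=[1]
append(a, 2): bitmap=FFFF....... | a=[0, 2, 3] b=[1]
append(a, 1): bitmap=FFFFF...... | a=[0, 2, 3, 4] b=[1]
append(a, 1): bitmap=FFFFFF..... | a=[0, 2, 3, 4, 5] b=[1]
unlink(b): bitmap=F.FFFF..... | a=[0, 2, 3, 4, 5]
create(b): bitmap=FFFFFF..... | a=[0, 2, 3, 4, 5] b=[1]
append(b, 2): bitmap=FFFFFFFF... | a=[0, 2, 3, 4, 5] b=[1, 6, 7]
append(b, 3): bitmap=FFFFFFFFFFF | a=[0, 2, 3, 4, 5] b=[1, 6, 7, 8, 9, 10]
unlink(a): bitmap=.F....FFFFF | b=[1, 6, 7, 8, 9, 10]

blocks(b) = [1, 6, 7, 8, 9, 10]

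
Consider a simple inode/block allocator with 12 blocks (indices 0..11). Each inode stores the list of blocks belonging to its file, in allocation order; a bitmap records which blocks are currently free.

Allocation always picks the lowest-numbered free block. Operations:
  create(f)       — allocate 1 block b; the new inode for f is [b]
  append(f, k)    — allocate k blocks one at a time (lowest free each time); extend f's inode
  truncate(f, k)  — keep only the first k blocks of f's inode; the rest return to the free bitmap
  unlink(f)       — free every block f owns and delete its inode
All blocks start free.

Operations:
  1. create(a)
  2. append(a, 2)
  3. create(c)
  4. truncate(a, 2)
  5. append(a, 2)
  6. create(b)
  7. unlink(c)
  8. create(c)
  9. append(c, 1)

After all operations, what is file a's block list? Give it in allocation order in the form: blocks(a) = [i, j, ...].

after create(a) → a:[0]  free=[F...........]
after append(a, 2) → a:[0, 1, 2]  free=[FFF.........]
after create(c) → a:[0, 1, 2], c:[3]  free=[FFFF........]
after truncate(a, 2) → a:[0, 1], c:[3]  free=[FF.F........]
after append(a, 2) → a:[0, 1, 2, 4], c:[3]  free=[FFFFF.......]
after create(b) → a:[0, 1, 2, 4], b:[5], c:[3]  free=[FFFFFF......]
after unlink(c) → a:[0, 1, 2, 4], b:[5]  free=[FFF.FF......]
after create(c) → a:[0, 1, 2, 4], b:[5], c:[3]  free=[FFFFFF......]
after append(c, 1) → a:[0, 1, 2, 4], b:[5], c:[3, 6]  free=[FFFFFFF.....]

blocks(a) = [0, 1, 2, 4]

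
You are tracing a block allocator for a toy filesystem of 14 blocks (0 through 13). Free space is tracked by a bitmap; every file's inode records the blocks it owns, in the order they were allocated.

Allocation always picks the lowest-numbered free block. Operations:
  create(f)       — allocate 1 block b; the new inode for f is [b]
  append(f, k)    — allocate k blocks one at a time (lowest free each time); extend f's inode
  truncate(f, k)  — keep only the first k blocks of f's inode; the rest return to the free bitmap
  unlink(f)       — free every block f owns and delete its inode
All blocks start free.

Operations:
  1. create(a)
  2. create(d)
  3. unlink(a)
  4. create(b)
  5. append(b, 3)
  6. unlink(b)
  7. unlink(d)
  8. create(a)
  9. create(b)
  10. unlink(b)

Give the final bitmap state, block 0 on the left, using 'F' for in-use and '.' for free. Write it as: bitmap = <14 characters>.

create(a): bitmap=F............. | a=[0]
create(d): bitmap=FF............ | a=[0] d=[1]
unlink(a): bitmap=.F............ | d=[1]
create(b): bitmap=FF............ | b=[0] d=[1]
append(b, 3): bitmap=FFFFF......... | b=[0, 2, 3, 4] d=[1]
unlink(b): bitmap=.F............ | d=[1]
unlink(d): bitmap=.............. | 
create(a): bitmap=F............. | a=[0]
create(b): bitmap=FF............ | a=[0] b=[1]
unlink(b): bitmap=F............. | a=[0]

bitmap = F.............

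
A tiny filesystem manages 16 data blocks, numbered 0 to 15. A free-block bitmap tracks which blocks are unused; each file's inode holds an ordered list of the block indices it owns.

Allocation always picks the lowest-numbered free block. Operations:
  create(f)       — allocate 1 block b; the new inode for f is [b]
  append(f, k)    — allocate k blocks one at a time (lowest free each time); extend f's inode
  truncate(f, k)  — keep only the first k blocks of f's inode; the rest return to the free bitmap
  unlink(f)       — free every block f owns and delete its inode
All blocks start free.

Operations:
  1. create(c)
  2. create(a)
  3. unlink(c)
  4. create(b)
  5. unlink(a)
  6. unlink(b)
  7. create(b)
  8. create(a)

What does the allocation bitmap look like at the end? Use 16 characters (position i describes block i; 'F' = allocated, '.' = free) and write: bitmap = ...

bitmap = FF..............

  1. create(c)  ⇒  F...............  {c→[0]}
  2. create(a)  ⇒  FF..............  {a→[1]; c→[0]}
  3. unlink(c)  ⇒  .F..............  {a→[1]}
  4. create(b)  ⇒  FF..............  {a→[1]; b→[0]}
  5. unlink(a)  ⇒  F...............  {b→[0]}
  6. unlink(b)  ⇒  ................  {}
  7. create(b)  ⇒  F...............  {b→[0]}
  8. create(a)  ⇒  FF..............  {a→[1]; b→[0]}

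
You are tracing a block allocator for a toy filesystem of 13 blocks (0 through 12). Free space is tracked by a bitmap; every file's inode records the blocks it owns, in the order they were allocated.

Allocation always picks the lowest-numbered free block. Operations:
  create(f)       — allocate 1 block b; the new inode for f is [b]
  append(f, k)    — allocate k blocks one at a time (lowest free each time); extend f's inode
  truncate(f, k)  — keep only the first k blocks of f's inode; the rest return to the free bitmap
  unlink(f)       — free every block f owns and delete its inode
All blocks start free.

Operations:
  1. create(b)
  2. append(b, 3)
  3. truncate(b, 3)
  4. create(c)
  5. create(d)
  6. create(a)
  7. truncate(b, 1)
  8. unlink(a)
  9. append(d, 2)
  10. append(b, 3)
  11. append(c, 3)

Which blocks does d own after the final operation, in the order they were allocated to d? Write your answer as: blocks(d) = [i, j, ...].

  1. create(b)  ⇒  F............  {b→[0]}
  2. append(b, 3)  ⇒  FFFF.........  {b→[0, 1, 2, 3]}
  3. truncate(b, 3)  ⇒  FFF..........  {b→[0, 1, 2]}
  4. create(c)  ⇒  FFFF.........  {b→[0, 1, 2]; c→[3]}
  5. create(d)  ⇒  FFFFF........  {b→[0, 1, 2]; c→[3]; d→[4]}
  6. create(a)  ⇒  FFFFFF.......  {a→[5]; b→[0, 1, 2]; c→[3]; d→[4]}
  7. truncate(b, 1)  ⇒  F..FFF.......  {a→[5]; b→[0]; c→[3]; d→[4]}
  8. unlink(a)  ⇒  F..FF........  {b→[0]; c→[3]; d→[4]}
  9. append(d, 2)  ⇒  FFFFF........  {b→[0]; c→[3]; d→[4, 1, 2]}
  10. append(b, 3)  ⇒  FFFFFFFF.....  {b→[0, 5, 6, 7]; c→[3]; d→[4, 1, 2]}
  11. append(c, 3)  ⇒  FFFFFFFFFFF..  {b→[0, 5, 6, 7]; c→[3, 8, 9, 10]; d→[4, 1, 2]}

blocks(d) = [4, 1, 2]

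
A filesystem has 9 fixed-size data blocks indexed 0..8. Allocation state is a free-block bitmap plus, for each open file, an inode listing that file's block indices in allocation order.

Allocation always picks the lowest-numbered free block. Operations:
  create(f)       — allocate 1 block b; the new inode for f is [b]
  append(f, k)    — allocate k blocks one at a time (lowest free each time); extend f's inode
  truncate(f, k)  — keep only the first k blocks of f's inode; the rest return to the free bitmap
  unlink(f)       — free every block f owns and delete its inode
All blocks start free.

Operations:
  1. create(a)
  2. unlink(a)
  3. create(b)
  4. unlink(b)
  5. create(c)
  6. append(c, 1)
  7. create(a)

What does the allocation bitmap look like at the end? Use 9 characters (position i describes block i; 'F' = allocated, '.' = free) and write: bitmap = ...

bitmap = FFF......

[1] create(a) — a=0 (map F........)
[2] unlink(a) —  (map .........)
[3] create(b) — b=0 (map F........)
[4] unlink(b) —  (map .........)
[5] create(c) — c=0 (map F........)
[6] append(c, 1) — c=0,1 (map FF.......)
[7] create(a) — a=2 c=0,1 (map FFF......)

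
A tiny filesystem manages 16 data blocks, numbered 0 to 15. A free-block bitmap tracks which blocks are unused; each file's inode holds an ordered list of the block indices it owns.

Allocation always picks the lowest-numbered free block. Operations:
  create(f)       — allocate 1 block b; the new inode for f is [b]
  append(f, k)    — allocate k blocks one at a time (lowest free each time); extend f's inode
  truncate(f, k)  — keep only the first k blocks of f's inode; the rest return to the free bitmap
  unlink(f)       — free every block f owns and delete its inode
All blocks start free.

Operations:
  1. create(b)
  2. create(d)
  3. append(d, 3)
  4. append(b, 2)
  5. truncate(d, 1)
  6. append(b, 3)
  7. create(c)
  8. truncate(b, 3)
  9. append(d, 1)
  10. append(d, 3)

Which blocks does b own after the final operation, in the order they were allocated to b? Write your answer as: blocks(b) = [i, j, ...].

blocks(b) = [0, 5, 6]

[1] create(b) — b=0 (map F...............)
[2] create(d) — b=0 d=1 (map FF..............)
[3] append(d, 3) — b=0 d=1,2,3,4 (map FFFFF...........)
[4] append(b, 2) — b=0,5,6 d=1,2,3,4 (map FFFFFFF.........)
[5] truncate(d, 1) — b=0,5,6 d=1 (map FF...FF.........)
[6] append(b, 3) — b=0,5,6,2,3,4 d=1 (map FFFFFFF.........)
[7] create(c) — b=0,5,6,2,3,4 c=7 d=1 (map FFFFFFFF........)
[8] truncate(b, 3) — b=0,5,6 c=7 d=1 (map FF...FFF........)
[9] append(d, 1) — b=0,5,6 c=7 d=1,2 (map FFF..FFF........)
[10] append(d, 3) — b=0,5,6 c=7 d=1,2,3,4,8 (map FFFFFFFFF.......)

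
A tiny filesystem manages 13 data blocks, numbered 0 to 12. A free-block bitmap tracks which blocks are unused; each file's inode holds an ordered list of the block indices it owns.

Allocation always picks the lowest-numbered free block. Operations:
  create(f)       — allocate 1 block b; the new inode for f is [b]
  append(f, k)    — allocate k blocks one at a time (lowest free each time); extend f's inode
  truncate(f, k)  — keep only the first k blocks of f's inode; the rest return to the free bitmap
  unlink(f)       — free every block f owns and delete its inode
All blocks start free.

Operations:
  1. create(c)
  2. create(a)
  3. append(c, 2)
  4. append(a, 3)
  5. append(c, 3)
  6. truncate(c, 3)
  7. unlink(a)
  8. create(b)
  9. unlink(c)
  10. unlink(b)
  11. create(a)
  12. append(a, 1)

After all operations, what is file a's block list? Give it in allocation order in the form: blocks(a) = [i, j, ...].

blocks(a) = [0, 1]

[1] create(c) — c=0 (map F............)
[2] create(a) — a=1 c=0 (map FF...........)
[3] append(c, 2) — a=1 c=0,2,3 (map FFFF.........)
[4] append(a, 3) — a=1,4,5,6 c=0,2,3 (map FFFFFFF......)
[5] append(c, 3) — a=1,4,5,6 c=0,2,3,7,8,9 (map FFFFFFFFFF...)
[6] truncate(c, 3) — a=1,4,5,6 c=0,2,3 (map FFFFFFF......)
[7] unlink(a) — c=0,2,3 (map F.FF.........)
[8] create(b) — b=1 c=0,2,3 (map FFFF.........)
[9] unlink(c) — b=1 (map .F...........)
[10] unlink(b) —  (map .............)
[11] create(a) — a=0 (map F............)
[12] append(a, 1) — a=0,1 (map FF...........)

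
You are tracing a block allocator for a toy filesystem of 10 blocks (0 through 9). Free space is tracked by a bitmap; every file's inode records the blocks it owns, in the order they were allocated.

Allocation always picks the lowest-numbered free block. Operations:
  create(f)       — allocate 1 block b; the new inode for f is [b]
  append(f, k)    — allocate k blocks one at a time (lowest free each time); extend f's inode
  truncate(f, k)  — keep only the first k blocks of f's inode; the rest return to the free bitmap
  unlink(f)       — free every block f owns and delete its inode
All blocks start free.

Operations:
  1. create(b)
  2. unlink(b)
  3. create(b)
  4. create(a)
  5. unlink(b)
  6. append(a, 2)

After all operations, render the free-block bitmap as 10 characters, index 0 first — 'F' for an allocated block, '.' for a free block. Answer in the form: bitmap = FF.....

bitmap = FFF.......

create(b): bitmap=F......... | b=[0]
unlink(b): bitmap=.......... | 
create(b): bitmap=F......... | b=[0]
create(a): bitmap=FF........ | a=[1] b=[0]
unlink(b): bitmap=.F........ | a=[1]
append(a, 2): bitmap=FFF....... | a=[1, 0, 2]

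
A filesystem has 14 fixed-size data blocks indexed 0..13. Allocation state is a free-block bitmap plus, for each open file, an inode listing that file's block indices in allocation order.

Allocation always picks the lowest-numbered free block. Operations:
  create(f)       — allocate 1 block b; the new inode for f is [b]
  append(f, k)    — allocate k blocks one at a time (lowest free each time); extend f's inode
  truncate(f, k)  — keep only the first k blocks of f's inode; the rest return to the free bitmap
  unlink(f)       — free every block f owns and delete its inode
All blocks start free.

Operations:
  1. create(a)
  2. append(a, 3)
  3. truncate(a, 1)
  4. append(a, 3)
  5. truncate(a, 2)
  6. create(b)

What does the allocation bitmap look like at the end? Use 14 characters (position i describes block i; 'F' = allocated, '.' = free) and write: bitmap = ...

bitmap = FFF...........

  1. create(a)  ⇒  F.............  {a→[0]}
  2. append(a, 3)  ⇒  FFFF..........  {a→[0, 1, 2, 3]}
  3. truncate(a, 1)  ⇒  F.............  {a→[0]}
  4. append(a, 3)  ⇒  FFFF..........  {a→[0, 1, 2, 3]}
  5. truncate(a, 2)  ⇒  FF............  {a→[0, 1]}
  6. create(b)  ⇒  FFF...........  {a→[0, 1]; b→[2]}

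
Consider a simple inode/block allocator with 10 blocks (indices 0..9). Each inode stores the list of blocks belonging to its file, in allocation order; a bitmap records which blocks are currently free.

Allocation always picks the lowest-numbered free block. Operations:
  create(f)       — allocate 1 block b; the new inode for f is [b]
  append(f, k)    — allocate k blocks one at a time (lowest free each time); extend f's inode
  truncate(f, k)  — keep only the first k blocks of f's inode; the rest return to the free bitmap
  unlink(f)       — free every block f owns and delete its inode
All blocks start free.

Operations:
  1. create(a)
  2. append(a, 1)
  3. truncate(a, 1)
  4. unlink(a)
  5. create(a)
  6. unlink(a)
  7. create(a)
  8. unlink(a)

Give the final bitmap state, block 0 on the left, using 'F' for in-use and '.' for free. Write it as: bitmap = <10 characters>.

bitmap = ..........

  1. create(a)  ⇒  F.........  {a→[0]}
  2. append(a, 1)  ⇒  FF........  {a→[0, 1]}
  3. truncate(a, 1)  ⇒  F.........  {a→[0]}
  4. unlink(a)  ⇒  ..........  {}
  5. create(a)  ⇒  F.........  {a→[0]}
  6. unlink(a)  ⇒  ..........  {}
  7. create(a)  ⇒  F.........  {a→[0]}
  8. unlink(a)  ⇒  ..........  {}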